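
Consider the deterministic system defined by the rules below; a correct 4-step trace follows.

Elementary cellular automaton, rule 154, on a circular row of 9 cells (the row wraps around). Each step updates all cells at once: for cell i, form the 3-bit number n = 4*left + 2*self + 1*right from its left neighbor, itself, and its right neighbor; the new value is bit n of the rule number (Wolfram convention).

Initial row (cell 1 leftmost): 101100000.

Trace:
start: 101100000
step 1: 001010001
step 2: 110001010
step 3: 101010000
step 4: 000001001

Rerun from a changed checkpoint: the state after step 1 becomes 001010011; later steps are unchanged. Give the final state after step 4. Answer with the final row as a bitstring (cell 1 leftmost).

000011011

state after step 1 := 001010011
step 2: 110001110
step 3: 101011100
step 4: 000011011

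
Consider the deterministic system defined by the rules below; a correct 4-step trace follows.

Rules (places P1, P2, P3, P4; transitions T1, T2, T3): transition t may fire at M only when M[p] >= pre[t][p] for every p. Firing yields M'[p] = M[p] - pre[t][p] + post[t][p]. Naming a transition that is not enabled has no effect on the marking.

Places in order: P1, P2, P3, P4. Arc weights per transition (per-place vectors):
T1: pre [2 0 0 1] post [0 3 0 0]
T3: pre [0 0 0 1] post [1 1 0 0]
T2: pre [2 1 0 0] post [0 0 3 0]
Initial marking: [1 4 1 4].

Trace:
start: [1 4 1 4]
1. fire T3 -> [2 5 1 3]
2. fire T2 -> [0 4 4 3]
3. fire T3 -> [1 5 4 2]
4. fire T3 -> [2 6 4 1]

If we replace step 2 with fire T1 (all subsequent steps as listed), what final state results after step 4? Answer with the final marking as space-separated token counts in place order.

2 10 1 0

(re-executing from step 2 with the substitution; state before step 2: [2 5 1 3])
2. fire T1 -> [0 8 1 2]
3. fire T3 -> [1 9 1 1]
4. fire T3 -> [2 10 1 0]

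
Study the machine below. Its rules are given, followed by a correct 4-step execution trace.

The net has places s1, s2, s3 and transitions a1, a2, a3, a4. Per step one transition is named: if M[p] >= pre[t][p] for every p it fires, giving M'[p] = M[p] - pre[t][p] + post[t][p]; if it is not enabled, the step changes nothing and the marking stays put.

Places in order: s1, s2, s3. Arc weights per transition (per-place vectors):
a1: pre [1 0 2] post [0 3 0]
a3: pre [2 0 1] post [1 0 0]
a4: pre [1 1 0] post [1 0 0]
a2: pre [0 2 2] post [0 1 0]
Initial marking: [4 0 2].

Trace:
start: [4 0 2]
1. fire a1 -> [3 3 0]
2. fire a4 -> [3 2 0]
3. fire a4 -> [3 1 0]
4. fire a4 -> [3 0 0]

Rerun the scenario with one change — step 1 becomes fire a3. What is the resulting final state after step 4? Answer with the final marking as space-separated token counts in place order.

3 0 1

(re-executing from step 1 with the substitution; state before step 1: [4 0 2])
1. fire a3 -> [3 0 1]
2. fire a4 -> [3 0 1]
3. fire a4 -> [3 0 1]
4. fire a4 -> [3 0 1]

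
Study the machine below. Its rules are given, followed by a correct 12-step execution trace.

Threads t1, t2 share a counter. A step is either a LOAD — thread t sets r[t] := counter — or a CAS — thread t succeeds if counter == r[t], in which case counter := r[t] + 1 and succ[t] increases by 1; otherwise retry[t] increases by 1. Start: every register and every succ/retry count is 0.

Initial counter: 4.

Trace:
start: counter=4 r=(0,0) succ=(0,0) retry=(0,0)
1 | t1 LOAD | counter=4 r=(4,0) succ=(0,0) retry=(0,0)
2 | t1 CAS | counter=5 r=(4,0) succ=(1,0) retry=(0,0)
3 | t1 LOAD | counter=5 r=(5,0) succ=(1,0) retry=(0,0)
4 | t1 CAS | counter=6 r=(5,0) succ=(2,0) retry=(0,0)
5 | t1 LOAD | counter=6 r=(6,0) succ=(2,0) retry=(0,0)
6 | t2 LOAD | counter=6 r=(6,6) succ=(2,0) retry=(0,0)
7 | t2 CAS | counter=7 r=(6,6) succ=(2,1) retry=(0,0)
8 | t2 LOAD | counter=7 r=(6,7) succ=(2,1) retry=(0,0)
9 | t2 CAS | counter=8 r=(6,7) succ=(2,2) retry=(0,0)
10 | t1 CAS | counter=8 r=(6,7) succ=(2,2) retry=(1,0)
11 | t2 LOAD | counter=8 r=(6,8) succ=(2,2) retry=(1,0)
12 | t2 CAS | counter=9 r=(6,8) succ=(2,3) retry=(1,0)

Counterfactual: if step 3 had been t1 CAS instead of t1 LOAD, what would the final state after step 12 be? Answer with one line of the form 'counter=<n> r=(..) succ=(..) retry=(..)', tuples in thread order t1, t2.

(re-executing from step 3 with the substitution; state before step 3: counter=5 r=(4,0) succ=(1,0) retry=(0,0))
3 | t1 CAS | counter=5 r=(4,0) succ=(1,0) retry=(1,0)
4 | t1 CAS | counter=5 r=(4,0) succ=(1,0) retry=(2,0)
5 | t1 LOAD | counter=5 r=(5,0) succ=(1,0) retry=(2,0)
6 | t2 LOAD | counter=5 r=(5,5) succ=(1,0) retry=(2,0)
7 | t2 CAS | counter=6 r=(5,5) succ=(1,1) retry=(2,0)
8 | t2 LOAD | counter=6 r=(5,6) succ=(1,1) retry=(2,0)
9 | t2 CAS | counter=7 r=(5,6) succ=(1,2) retry=(2,0)
10 | t1 CAS | counter=7 r=(5,6) succ=(1,2) retry=(3,0)
11 | t2 LOAD | counter=7 r=(5,7) succ=(1,2) retry=(3,0)
12 | t2 CAS | counter=8 r=(5,7) succ=(1,3) retry=(3,0)

counter=8 r=(5,7) succ=(1,3) retry=(3,0)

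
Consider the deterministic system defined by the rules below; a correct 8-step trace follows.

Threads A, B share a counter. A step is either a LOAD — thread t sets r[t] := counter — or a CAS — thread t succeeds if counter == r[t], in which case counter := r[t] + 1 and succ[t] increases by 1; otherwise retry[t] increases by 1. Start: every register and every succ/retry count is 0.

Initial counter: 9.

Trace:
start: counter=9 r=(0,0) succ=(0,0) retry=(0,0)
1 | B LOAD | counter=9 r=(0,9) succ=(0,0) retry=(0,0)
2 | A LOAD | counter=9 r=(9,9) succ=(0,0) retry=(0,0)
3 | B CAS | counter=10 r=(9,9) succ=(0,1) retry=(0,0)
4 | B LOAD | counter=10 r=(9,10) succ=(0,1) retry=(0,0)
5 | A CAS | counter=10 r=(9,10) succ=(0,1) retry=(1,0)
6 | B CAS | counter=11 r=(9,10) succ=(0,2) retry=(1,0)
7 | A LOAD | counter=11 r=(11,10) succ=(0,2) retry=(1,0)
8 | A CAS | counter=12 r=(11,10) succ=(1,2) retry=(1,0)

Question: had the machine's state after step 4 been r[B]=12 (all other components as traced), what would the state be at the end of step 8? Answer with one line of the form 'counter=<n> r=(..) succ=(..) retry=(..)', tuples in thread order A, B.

state after step 4 := counter=10 r=(9,12) succ=(0,1) retry=(0,0)
5 | A CAS | counter=10 r=(9,12) succ=(0,1) retry=(1,0)
6 | B CAS | counter=10 r=(9,12) succ=(0,1) retry=(1,1)
7 | A LOAD | counter=10 r=(10,12) succ=(0,1) retry=(1,1)
8 | A CAS | counter=11 r=(10,12) succ=(1,1) retry=(1,1)

counter=11 r=(10,12) succ=(1,1) retry=(1,1)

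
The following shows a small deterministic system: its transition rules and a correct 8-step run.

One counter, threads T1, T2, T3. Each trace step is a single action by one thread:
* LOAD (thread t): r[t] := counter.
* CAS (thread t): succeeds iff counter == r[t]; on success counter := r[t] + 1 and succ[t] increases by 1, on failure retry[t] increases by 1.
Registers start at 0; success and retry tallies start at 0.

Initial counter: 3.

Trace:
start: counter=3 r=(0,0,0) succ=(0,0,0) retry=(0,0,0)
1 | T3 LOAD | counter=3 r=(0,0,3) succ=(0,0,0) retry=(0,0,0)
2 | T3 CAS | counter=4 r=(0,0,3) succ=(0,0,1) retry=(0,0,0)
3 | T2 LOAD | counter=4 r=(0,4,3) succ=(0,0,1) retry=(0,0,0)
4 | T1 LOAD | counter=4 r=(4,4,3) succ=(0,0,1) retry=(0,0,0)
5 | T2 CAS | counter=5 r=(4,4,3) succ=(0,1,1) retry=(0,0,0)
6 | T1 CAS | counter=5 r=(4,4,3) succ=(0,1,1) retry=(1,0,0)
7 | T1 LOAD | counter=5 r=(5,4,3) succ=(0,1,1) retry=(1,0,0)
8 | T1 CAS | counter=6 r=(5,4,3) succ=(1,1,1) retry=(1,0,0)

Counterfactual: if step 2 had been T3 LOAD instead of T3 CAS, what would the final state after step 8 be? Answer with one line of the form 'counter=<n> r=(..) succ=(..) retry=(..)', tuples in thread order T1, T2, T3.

(re-executing from step 2 with the substitution; state before step 2: counter=3 r=(0,0,3) succ=(0,0,0) retry=(0,0,0))
2 | T3 LOAD | counter=3 r=(0,0,3) succ=(0,0,0) retry=(0,0,0)
3 | T2 LOAD | counter=3 r=(0,3,3) succ=(0,0,0) retry=(0,0,0)
4 | T1 LOAD | counter=3 r=(3,3,3) succ=(0,0,0) retry=(0,0,0)
5 | T2 CAS | counter=4 r=(3,3,3) succ=(0,1,0) retry=(0,0,0)
6 | T1 CAS | counter=4 r=(3,3,3) succ=(0,1,0) retry=(1,0,0)
7 | T1 LOAD | counter=4 r=(4,3,3) succ=(0,1,0) retry=(1,0,0)
8 | T1 CAS | counter=5 r=(4,3,3) succ=(1,1,0) retry=(1,0,0)

counter=5 r=(4,3,3) succ=(1,1,0) retry=(1,0,0)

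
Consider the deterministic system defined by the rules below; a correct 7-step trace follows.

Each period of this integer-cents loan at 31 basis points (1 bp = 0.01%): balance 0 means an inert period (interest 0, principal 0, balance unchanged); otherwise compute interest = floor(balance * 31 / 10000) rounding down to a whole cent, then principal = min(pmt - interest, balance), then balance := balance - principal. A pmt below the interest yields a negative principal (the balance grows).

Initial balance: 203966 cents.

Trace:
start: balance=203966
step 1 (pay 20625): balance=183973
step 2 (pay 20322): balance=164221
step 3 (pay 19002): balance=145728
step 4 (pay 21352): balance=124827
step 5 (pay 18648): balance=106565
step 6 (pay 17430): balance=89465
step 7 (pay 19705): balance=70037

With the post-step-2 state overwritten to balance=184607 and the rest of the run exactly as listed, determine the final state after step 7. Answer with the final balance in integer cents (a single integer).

state after step 2 := balance=184607
step 3 (pay 19002): balance=166177
step 4 (pay 21352): balance=145340
step 5 (pay 18648): balance=127142
step 6 (pay 17430): balance=110106
step 7 (pay 19705): balance=90742

90742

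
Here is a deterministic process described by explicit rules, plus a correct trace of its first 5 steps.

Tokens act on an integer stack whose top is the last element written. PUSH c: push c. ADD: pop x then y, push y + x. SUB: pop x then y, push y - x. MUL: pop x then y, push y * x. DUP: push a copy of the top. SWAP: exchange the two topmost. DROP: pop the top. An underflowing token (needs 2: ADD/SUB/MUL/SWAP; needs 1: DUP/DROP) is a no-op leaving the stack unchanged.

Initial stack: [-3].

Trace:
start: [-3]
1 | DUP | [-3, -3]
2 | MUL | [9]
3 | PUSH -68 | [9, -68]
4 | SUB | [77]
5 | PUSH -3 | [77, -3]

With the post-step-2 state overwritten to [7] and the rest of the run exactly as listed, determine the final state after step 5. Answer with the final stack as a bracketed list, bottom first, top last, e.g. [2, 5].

state after step 2 := [7]
3 | PUSH -68 | [7, -68]
4 | SUB | [75]
5 | PUSH -3 | [75, -3]

[75, -3]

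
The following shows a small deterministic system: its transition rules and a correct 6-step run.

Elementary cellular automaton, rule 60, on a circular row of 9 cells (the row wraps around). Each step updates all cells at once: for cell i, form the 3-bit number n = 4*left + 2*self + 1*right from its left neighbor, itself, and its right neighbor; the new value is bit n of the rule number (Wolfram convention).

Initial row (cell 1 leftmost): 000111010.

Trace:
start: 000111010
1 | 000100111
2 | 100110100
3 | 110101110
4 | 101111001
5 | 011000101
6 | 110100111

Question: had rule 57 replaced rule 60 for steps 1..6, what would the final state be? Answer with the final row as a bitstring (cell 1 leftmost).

010100101

(re-executing steps 1..6 under rule 57; state before step 1: 000111010)
1 | 110100101
2 | 001010011
3 | 100101010
4 | 010010101
5 | 101001010
6 | 010100101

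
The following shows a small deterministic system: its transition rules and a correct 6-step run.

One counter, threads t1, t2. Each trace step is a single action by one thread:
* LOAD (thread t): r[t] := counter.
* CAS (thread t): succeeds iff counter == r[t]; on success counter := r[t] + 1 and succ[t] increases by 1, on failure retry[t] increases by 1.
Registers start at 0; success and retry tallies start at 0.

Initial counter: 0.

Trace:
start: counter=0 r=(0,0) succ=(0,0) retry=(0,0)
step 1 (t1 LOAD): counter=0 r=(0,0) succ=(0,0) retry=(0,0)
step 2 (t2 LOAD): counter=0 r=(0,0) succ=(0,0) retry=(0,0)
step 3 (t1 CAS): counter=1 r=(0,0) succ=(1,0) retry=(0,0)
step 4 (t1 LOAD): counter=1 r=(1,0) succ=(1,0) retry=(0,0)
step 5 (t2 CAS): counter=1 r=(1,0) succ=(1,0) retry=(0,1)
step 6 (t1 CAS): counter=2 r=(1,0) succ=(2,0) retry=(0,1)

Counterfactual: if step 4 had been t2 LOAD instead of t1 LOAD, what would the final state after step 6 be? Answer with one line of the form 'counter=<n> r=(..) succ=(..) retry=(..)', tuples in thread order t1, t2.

counter=2 r=(0,1) succ=(1,1) retry=(1,0)

(re-executing from step 4 with the substitution; state before step 4: counter=1 r=(0,0) succ=(1,0) retry=(0,0))
step 4 (t2 LOAD): counter=1 r=(0,1) succ=(1,0) retry=(0,0)
step 5 (t2 CAS): counter=2 r=(0,1) succ=(1,1) retry=(0,0)
step 6 (t1 CAS): counter=2 r=(0,1) succ=(1,1) retry=(1,0)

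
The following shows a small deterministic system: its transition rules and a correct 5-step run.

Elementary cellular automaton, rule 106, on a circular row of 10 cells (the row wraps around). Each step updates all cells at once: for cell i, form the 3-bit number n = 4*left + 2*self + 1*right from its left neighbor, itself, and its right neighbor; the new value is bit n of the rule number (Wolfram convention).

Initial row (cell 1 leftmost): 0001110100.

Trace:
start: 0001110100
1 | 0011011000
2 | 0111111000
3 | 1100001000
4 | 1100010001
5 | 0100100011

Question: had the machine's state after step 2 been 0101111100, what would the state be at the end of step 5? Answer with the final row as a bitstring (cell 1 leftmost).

1101010010

state after step 2 := 0101111100
3 | 1011000100
4 | 0111001001
5 | 1101010010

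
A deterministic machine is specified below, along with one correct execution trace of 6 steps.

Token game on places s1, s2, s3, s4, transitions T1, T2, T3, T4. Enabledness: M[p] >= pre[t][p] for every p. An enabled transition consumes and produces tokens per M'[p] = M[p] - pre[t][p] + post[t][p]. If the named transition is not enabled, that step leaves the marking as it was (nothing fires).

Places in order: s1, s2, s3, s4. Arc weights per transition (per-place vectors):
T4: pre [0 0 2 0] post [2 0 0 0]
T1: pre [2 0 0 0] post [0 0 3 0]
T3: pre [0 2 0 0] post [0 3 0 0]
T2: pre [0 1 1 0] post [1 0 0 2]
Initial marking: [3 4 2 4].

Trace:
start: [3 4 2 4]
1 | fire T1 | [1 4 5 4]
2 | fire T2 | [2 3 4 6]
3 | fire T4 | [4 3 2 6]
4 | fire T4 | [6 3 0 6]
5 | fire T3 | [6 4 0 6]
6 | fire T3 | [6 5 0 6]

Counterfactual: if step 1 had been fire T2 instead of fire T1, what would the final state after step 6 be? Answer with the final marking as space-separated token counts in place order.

(re-executing from step 1 with the substitution; state before step 1: [3 4 2 4])
1 | fire T2 | [4 3 1 6]
2 | fire T2 | [5 2 0 8]
3 | fire T4 | [5 2 0 8]
4 | fire T4 | [5 2 0 8]
5 | fire T3 | [5 3 0 8]
6 | fire T3 | [5 4 0 8]

5 4 0 8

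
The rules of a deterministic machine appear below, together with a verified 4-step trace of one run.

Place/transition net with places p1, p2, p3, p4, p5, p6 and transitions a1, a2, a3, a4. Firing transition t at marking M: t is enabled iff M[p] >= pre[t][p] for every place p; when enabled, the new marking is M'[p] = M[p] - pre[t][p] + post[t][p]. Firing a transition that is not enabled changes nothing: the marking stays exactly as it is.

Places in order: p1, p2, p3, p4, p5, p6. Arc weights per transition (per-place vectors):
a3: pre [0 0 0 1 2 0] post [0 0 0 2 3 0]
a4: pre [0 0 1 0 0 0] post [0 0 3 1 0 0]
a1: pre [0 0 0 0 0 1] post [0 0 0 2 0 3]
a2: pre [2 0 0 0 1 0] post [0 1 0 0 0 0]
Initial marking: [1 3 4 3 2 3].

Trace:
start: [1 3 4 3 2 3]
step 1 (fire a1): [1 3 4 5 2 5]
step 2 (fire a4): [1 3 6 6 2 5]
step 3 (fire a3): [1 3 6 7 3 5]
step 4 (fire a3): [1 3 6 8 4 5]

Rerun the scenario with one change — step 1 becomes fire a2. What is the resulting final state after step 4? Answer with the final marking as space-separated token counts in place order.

1 3 6 6 4 3

(re-executing from step 1 with the substitution; state before step 1: [1 3 4 3 2 3])
step 1 (fire a2): [1 3 4 3 2 3]
step 2 (fire a4): [1 3 6 4 2 3]
step 3 (fire a3): [1 3 6 5 3 3]
step 4 (fire a3): [1 3 6 6 4 3]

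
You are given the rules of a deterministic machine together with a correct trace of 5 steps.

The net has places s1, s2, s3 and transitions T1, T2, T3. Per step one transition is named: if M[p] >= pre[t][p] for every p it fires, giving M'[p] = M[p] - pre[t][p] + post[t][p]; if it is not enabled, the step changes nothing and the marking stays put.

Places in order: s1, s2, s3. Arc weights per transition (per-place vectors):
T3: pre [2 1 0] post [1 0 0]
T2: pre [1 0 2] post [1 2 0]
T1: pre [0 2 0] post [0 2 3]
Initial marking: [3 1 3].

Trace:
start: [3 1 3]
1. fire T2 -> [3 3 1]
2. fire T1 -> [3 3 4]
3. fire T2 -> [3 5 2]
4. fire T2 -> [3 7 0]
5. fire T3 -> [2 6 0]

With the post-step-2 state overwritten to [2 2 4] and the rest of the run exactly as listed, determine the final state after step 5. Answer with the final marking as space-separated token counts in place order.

state after step 2 := [2 2 4]
3. fire T2 -> [2 4 2]
4. fire T2 -> [2 6 0]
5. fire T3 -> [1 5 0]

1 5 0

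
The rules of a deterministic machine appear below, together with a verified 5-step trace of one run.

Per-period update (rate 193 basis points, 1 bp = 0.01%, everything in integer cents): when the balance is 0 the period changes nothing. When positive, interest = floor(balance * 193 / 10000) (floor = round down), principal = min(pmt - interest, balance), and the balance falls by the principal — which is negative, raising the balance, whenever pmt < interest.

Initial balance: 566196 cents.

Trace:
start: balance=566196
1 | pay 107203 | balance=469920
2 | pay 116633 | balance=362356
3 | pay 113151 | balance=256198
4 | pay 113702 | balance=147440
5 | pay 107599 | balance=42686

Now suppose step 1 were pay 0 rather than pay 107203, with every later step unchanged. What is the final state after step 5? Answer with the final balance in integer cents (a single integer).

158408

(re-executing from step 1 with the substitution; state before step 1: balance=566196)
1 | pay 0 | balance=577123
2 | pay 116633 | balance=471628
3 | pay 113151 | balance=367579
4 | pay 113702 | balance=260971
5 | pay 107599 | balance=158408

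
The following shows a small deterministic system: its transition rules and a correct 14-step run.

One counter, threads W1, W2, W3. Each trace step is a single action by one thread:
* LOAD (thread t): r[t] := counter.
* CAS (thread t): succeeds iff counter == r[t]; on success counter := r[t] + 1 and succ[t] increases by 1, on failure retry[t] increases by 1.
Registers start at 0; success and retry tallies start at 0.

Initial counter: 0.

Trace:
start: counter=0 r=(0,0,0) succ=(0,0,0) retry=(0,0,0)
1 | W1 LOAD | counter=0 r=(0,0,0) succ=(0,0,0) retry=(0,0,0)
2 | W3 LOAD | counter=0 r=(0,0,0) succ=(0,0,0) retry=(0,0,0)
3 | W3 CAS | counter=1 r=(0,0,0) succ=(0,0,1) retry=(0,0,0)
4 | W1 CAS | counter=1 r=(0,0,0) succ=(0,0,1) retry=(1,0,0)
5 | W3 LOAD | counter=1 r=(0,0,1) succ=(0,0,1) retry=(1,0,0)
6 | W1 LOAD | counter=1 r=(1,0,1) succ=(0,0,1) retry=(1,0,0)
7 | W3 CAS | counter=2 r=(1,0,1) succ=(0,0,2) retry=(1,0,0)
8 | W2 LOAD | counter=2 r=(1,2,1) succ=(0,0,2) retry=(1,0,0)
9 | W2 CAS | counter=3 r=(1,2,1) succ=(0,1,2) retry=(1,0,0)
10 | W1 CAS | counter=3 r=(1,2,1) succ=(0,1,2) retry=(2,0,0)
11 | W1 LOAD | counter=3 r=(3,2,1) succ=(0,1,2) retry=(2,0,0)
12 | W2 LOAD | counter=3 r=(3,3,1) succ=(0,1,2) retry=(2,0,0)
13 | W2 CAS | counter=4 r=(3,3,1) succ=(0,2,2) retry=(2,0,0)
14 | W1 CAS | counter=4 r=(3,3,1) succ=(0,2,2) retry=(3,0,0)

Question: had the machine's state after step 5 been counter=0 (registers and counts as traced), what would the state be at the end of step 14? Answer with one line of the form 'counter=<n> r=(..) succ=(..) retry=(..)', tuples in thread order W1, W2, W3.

counter=2 r=(1,1,1) succ=(0,2,1) retry=(3,0,1)

state after step 5 := counter=0 r=(0,0,1) succ=(0,0,1) retry=(1,0,0)
6 | W1 LOAD | counter=0 r=(0,0,1) succ=(0,0,1) retry=(1,0,0)
7 | W3 CAS | counter=0 r=(0,0,1) succ=(0,0,1) retry=(1,0,1)
8 | W2 LOAD | counter=0 r=(0,0,1) succ=(0,0,1) retry=(1,0,1)
9 | W2 CAS | counter=1 r=(0,0,1) succ=(0,1,1) retry=(1,0,1)
10 | W1 CAS | counter=1 r=(0,0,1) succ=(0,1,1) retry=(2,0,1)
11 | W1 LOAD | counter=1 r=(1,0,1) succ=(0,1,1) retry=(2,0,1)
12 | W2 LOAD | counter=1 r=(1,1,1) succ=(0,1,1) retry=(2,0,1)
13 | W2 CAS | counter=2 r=(1,1,1) succ=(0,2,1) retry=(2,0,1)
14 | W1 CAS | counter=2 r=(1,1,1) succ=(0,2,1) retry=(3,0,1)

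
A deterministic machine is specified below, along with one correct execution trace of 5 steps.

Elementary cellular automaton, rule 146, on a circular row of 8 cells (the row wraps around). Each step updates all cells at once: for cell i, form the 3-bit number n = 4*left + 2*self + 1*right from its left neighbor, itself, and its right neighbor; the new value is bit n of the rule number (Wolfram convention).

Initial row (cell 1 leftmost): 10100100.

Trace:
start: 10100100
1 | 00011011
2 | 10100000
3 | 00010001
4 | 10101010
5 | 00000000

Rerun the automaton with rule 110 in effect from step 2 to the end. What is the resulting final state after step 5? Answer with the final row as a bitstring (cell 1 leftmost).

(re-executing steps 2..5 under rule 110; state before step 2: 00011011)
2 | 00111111
3 | 01100001
4 | 11100011
5 | 00100110

00100110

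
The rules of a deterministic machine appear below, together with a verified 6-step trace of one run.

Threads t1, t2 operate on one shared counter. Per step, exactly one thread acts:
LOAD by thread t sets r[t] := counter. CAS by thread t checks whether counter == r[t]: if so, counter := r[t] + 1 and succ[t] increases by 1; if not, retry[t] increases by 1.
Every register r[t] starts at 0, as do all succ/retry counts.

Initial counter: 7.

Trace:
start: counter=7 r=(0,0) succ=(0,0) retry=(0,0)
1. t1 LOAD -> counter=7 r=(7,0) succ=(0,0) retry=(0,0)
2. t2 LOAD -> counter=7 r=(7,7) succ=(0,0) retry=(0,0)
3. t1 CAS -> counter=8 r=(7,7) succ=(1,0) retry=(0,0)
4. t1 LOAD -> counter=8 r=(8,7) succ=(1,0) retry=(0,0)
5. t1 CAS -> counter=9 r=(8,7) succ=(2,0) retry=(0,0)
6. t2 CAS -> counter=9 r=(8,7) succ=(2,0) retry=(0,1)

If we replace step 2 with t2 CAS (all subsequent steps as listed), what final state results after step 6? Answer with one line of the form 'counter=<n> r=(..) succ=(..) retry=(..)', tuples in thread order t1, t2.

counter=9 r=(8,0) succ=(2,0) retry=(0,2)

(re-executing from step 2 with the substitution; state before step 2: counter=7 r=(7,0) succ=(0,0) retry=(0,0))
2. t2 CAS -> counter=7 r=(7,0) succ=(0,0) retry=(0,1)
3. t1 CAS -> counter=8 r=(7,0) succ=(1,0) retry=(0,1)
4. t1 LOAD -> counter=8 r=(8,0) succ=(1,0) retry=(0,1)
5. t1 CAS -> counter=9 r=(8,0) succ=(2,0) retry=(0,1)
6. t2 CAS -> counter=9 r=(8,0) succ=(2,0) retry=(0,2)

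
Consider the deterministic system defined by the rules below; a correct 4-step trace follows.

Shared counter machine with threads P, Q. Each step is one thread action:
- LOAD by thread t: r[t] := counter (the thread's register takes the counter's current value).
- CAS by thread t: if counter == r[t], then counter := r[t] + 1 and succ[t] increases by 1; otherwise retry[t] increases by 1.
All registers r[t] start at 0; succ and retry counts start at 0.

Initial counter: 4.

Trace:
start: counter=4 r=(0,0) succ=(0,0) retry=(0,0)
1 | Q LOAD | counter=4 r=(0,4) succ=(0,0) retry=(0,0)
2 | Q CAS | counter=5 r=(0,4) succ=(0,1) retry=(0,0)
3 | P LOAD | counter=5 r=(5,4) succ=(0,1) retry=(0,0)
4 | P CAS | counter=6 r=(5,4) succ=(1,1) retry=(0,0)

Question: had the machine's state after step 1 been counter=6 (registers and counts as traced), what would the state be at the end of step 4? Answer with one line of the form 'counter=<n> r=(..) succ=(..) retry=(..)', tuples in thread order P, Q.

state after step 1 := counter=6 r=(0,4) succ=(0,0) retry=(0,0)
2 | Q CAS | counter=6 r=(0,4) succ=(0,0) retry=(0,1)
3 | P LOAD | counter=6 r=(6,4) succ=(0,0) retry=(0,1)
4 | P CAS | counter=7 r=(6,4) succ=(1,0) retry=(0,1)

counter=7 r=(6,4) succ=(1,0) retry=(0,1)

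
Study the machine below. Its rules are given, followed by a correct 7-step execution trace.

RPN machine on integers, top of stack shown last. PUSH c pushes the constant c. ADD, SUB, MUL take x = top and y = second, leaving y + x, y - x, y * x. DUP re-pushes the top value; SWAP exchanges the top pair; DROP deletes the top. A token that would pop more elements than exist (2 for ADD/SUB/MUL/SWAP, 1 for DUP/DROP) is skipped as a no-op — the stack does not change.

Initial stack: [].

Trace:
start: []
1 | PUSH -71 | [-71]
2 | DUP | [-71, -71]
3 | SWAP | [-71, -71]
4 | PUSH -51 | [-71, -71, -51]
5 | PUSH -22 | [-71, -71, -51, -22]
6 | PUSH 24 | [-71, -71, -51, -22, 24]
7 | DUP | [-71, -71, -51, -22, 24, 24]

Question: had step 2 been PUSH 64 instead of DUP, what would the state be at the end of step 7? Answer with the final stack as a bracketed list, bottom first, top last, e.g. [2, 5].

(re-executing from step 2 with the substitution; state before step 2: [-71])
2 | PUSH 64 | [-71, 64]
3 | SWAP | [64, -71]
4 | PUSH -51 | [64, -71, -51]
5 | PUSH -22 | [64, -71, -51, -22]
6 | PUSH 24 | [64, -71, -51, -22, 24]
7 | DUP | [64, -71, -51, -22, 24, 24]

[64, -71, -51, -22, 24, 24]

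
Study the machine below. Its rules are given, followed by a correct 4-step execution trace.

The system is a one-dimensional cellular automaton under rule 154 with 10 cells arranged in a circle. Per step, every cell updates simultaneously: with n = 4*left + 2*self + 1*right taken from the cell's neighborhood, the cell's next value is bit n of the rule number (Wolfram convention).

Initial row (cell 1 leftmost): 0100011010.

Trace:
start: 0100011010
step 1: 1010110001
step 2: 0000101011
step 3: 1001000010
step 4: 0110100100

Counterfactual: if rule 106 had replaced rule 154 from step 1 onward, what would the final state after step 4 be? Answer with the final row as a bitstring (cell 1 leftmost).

0110110100

(re-executing steps 1..4 under rule 106; state before step 1: 0100011010)
step 1: 1000111100
step 2: 0001100101
step 3: 0011101010
step 4: 0110110100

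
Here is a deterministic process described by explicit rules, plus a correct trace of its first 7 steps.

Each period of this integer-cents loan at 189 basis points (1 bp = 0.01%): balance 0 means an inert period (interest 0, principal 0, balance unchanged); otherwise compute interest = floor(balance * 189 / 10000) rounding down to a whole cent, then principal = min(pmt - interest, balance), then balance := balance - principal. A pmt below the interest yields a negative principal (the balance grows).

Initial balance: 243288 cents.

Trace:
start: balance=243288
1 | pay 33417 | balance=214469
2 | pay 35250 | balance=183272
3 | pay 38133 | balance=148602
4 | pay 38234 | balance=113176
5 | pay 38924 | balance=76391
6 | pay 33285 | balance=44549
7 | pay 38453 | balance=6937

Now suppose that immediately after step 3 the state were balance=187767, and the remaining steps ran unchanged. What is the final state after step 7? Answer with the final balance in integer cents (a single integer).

state after step 3 := balance=187767
4 | pay 38234 | balance=153081
5 | pay 38924 | balance=117050
6 | pay 33285 | balance=85977
7 | pay 38453 | balance=49148

49148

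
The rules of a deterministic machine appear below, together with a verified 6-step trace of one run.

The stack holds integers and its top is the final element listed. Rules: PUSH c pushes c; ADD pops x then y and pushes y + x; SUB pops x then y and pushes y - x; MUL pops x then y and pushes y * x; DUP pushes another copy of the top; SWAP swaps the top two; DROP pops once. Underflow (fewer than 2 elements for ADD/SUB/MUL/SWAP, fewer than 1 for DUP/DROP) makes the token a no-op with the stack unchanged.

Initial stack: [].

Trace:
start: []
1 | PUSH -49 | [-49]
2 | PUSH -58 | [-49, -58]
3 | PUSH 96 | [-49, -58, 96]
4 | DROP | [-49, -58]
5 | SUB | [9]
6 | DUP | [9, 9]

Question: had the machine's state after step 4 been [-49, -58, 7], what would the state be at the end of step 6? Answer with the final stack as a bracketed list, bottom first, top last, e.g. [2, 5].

state after step 4 := [-49, -58, 7]
5 | SUB | [-49, -65]
6 | DUP | [-49, -65, -65]

[-49, -65, -65]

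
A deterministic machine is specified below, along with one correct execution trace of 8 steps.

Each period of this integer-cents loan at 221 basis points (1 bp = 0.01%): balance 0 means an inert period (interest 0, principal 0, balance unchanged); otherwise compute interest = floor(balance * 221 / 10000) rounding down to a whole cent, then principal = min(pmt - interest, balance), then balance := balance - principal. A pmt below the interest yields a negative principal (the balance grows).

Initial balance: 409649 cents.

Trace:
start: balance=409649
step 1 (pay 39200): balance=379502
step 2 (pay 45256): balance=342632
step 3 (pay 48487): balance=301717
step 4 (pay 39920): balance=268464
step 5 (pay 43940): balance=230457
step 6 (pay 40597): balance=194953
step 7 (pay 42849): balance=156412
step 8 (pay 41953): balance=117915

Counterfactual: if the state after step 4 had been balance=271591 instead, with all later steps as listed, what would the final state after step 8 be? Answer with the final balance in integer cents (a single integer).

121327

state after step 4 := balance=271591
step 5 (pay 43940): balance=233653
step 6 (pay 40597): balance=198219
step 7 (pay 42849): balance=159750
step 8 (pay 41953): balance=121327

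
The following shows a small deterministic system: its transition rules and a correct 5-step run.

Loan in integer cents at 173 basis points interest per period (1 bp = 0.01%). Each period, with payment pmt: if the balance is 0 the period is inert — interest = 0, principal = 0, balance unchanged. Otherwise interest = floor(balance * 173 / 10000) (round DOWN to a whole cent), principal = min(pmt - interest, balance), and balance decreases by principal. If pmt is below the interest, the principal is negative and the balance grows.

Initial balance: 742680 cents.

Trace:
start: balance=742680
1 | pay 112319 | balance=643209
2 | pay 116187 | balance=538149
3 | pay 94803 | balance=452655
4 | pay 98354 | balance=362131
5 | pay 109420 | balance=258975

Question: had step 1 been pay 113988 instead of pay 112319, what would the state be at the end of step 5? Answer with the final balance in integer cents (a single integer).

(re-executing from step 1 with the substitution; state before step 1: balance=742680)
1 | pay 113988 | balance=641540
2 | pay 116187 | balance=536451
3 | pay 94803 | balance=450928
4 | pay 98354 | balance=360375
5 | pay 109420 | balance=257189

257189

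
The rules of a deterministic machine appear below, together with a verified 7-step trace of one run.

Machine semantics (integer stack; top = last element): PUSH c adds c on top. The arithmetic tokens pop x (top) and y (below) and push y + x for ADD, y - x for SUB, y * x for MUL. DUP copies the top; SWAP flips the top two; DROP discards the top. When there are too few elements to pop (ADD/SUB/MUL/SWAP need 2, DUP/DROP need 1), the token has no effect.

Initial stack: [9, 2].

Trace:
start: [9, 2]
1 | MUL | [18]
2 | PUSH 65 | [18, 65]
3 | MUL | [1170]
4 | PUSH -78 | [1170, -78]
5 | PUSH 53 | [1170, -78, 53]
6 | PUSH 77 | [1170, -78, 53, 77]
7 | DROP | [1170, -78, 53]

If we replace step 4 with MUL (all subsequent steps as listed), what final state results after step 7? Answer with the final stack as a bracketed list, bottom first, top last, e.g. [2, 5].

[1170, 53]

(re-executing from step 4 with the substitution; state before step 4: [1170])
4 | MUL | [1170]
5 | PUSH 53 | [1170, 53]
6 | PUSH 77 | [1170, 53, 77]
7 | DROP | [1170, 53]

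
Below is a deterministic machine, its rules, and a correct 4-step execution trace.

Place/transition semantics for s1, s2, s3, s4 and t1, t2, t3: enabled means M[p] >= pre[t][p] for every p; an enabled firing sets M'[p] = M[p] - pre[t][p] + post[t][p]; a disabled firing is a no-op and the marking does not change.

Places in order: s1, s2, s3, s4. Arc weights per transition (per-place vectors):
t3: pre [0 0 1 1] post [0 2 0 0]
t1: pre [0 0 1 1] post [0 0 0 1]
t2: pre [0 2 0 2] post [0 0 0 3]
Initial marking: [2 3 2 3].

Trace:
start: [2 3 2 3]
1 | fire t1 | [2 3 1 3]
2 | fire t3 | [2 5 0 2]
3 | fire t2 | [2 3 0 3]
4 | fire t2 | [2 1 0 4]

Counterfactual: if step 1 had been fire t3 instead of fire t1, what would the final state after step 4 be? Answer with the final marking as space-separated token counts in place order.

2 7 0 1

(re-executing from step 1 with the substitution; state before step 1: [2 3 2 3])
1 | fire t3 | [2 5 1 2]
2 | fire t3 | [2 7 0 1]
3 | fire t2 | [2 7 0 1]
4 | fire t2 | [2 7 0 1]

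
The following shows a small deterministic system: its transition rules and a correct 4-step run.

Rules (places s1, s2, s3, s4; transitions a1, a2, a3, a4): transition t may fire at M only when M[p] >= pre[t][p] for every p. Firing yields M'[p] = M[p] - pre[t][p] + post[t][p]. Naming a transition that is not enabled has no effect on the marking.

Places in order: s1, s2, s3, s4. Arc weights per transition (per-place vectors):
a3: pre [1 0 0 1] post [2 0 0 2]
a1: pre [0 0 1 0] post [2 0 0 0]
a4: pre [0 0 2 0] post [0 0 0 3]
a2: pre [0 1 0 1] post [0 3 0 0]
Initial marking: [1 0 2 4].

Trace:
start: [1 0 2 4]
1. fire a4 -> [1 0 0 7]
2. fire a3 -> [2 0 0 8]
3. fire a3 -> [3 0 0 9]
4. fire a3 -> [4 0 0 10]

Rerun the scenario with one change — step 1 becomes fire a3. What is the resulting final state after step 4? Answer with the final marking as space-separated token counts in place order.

(re-executing from step 1 with the substitution; state before step 1: [1 0 2 4])
1. fire a3 -> [2 0 2 5]
2. fire a3 -> [3 0 2 6]
3. fire a3 -> [4 0 2 7]
4. fire a3 -> [5 0 2 8]

5 0 2 8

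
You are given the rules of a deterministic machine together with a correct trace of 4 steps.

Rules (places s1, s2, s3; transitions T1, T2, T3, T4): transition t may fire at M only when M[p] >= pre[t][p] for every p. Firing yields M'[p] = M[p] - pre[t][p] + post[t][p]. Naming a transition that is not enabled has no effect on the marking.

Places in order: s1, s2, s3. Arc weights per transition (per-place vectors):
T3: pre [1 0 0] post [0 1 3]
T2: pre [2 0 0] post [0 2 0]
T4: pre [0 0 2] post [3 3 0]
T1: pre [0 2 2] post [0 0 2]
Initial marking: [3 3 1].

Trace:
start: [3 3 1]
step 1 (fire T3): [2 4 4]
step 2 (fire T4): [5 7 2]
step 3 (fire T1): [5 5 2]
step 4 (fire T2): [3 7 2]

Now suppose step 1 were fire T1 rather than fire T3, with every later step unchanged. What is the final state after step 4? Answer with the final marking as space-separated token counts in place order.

(re-executing from step 1 with the substitution; state before step 1: [3 3 1])
step 1 (fire T1): [3 3 1]
step 2 (fire T4): [3 3 1]
step 3 (fire T1): [3 3 1]
step 4 (fire T2): [1 5 1]

1 5 1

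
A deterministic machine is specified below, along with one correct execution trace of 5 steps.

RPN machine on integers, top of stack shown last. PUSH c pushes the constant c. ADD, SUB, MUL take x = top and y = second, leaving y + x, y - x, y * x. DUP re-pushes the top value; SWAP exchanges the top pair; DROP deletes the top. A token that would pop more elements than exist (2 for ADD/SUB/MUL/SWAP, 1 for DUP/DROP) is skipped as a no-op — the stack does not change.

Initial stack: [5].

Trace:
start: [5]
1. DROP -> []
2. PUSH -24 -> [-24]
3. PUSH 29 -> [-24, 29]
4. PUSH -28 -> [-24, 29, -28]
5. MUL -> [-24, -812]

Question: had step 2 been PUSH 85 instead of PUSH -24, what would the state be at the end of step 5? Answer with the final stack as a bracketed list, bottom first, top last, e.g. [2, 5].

(re-executing from step 2 with the substitution; state before step 2: [])
2. PUSH 85 -> [85]
3. PUSH 29 -> [85, 29]
4. PUSH -28 -> [85, 29, -28]
5. MUL -> [85, -812]

[85, -812]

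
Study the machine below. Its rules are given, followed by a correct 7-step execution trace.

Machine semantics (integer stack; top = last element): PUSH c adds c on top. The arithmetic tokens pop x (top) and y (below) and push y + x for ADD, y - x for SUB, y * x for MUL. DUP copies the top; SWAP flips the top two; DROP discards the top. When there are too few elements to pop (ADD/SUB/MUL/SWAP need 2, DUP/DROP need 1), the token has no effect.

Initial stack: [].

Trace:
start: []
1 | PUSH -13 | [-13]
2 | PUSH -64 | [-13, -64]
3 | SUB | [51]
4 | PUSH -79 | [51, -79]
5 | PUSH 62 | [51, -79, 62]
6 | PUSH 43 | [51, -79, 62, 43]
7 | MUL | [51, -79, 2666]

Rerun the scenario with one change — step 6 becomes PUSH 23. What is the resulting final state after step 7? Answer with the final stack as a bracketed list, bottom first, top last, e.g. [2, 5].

(re-executing from step 6 with the substitution; state before step 6: [51, -79, 62])
6 | PUSH 23 | [51, -79, 62, 23]
7 | MUL | [51, -79, 1426]

[51, -79, 1426]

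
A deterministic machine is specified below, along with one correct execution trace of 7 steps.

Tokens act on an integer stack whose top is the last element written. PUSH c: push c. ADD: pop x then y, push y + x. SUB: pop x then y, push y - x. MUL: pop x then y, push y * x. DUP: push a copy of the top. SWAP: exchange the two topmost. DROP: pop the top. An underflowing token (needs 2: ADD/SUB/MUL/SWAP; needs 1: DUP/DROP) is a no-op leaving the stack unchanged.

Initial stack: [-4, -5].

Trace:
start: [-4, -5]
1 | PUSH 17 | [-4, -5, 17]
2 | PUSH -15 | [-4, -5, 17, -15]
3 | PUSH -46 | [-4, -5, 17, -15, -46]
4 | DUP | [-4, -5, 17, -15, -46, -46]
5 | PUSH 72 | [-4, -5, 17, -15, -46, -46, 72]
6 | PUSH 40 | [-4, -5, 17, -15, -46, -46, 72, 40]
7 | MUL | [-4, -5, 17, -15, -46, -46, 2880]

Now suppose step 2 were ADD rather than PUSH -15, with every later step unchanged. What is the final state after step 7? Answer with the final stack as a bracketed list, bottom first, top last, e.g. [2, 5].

[-4, 12, -46, -46, 2880]

(re-executing from step 2 with the substitution; state before step 2: [-4, -5, 17])
2 | ADD | [-4, 12]
3 | PUSH -46 | [-4, 12, -46]
4 | DUP | [-4, 12, -46, -46]
5 | PUSH 72 | [-4, 12, -46, -46, 72]
6 | PUSH 40 | [-4, 12, -46, -46, 72, 40]
7 | MUL | [-4, 12, -46, -46, 2880]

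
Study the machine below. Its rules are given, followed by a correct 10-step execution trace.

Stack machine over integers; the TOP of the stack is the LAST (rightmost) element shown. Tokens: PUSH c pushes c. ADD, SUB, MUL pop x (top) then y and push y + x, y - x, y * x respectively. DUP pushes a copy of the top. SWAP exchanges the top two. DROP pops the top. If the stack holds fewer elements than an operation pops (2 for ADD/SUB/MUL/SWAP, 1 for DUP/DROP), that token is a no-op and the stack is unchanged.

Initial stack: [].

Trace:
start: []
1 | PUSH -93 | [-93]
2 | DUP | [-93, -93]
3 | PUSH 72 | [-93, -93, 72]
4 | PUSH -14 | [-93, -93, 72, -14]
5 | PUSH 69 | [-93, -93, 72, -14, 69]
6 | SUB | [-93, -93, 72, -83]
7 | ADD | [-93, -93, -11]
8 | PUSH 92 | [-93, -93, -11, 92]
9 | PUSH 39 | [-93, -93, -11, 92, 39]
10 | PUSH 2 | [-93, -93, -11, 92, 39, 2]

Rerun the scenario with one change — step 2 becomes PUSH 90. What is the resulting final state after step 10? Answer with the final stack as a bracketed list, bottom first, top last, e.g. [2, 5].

[-93, 90, -11, 92, 39, 2]

(re-executing from step 2 with the substitution; state before step 2: [-93])
2 | PUSH 90 | [-93, 90]
3 | PUSH 72 | [-93, 90, 72]
4 | PUSH -14 | [-93, 90, 72, -14]
5 | PUSH 69 | [-93, 90, 72, -14, 69]
6 | SUB | [-93, 90, 72, -83]
7 | ADD | [-93, 90, -11]
8 | PUSH 92 | [-93, 90, -11, 92]
9 | PUSH 39 | [-93, 90, -11, 92, 39]
10 | PUSH 2 | [-93, 90, -11, 92, 39, 2]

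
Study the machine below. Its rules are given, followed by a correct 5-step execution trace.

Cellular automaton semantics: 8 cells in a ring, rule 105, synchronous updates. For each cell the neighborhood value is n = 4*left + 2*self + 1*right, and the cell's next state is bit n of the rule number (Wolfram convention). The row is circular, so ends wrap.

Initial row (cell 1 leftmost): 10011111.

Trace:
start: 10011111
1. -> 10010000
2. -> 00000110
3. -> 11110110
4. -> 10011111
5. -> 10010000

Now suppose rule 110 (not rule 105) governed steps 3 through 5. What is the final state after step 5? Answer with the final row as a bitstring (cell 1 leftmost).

00111110

(re-executing steps 3..5 under rule 110; state before step 3: 00000110)
3. -> 00001110
4. -> 00011010
5. -> 00111110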